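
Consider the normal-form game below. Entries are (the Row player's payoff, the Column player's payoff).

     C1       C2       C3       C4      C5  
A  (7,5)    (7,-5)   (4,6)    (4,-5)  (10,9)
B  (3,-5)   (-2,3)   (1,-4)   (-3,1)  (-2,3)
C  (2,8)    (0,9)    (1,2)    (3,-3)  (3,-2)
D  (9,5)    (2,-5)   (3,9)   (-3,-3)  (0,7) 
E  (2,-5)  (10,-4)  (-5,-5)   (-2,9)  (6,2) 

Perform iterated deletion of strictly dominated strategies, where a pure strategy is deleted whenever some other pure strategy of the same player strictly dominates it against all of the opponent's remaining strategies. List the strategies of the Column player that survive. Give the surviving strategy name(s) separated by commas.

For the Row player, A strictly dominates B on the remaining columns (C1: 7>3, C2: 7>-2, C3: 4>1, C4: 4>-3, C5: 10>-2); eliminate B.
Row C is eliminated: A beats it against every remaining column (C1: 7>2, C2: 7>0, C3: 4>1, C4: 4>3, C5: 10>3).
For the Column player, C5 strictly dominates C1 on the remaining rows (A: 9>5, D: 7>5, E: 2>-5); eliminate C1.
The Row player's strategy D is strictly dominated by A (C2: 7>2, C3: 4>3, C4: 4>-3, C5: 10>0) and is removed.
For the Column player, C5 strictly dominates C2 on the remaining rows (A: 9>-5, E: 2>-4); eliminate C2.
Row E is eliminated: A beats it against every remaining column (C3: 4>-5, C4: 4>-2, C5: 10>6).
Column C3 is eliminated: C5 beats it against every remaining row (A: 9>6).
Column C4 is eliminated: C5 beats it against every remaining row (A: 9>-5).
Among the remaining strategies, none is strictly dominated by another pure strategy of the same player, so the elimination stops.
Surviving strategies — the Row player: {A}; the Column player: {C5}.

C5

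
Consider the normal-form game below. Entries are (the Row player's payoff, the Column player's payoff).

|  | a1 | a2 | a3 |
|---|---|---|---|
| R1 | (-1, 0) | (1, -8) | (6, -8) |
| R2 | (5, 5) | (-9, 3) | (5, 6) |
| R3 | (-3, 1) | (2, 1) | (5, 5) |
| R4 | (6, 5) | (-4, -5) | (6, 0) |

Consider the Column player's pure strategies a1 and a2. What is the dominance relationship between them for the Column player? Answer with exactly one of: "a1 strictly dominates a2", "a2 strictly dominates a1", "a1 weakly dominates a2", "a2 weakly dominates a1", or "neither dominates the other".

a1 weakly dominates a2

a1's payoffs vs a2's, by the Row player's action — R1: 0>-8, R2: 5>3, R3: 1=1, R4: 5>-5.
a1 is at least as good everywhere and strictly better somewhere (tied only at R3), so a1 weakly but not strictly dominates a2.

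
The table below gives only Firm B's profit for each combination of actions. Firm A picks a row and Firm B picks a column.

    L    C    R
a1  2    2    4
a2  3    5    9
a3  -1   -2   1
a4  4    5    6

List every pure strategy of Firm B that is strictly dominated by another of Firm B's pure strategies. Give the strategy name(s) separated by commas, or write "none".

L, C

L is strictly dominated by R (a1: 4>2, a2: 9>3, a3: 1>-1, a4: 6>4).
C is strictly dominated by R (a1: 4>2, a2: 9>5, a3: 1>-2, a4: 6>5).
R: no other strategy beats it everywhere (L at a1 (4>2); C at a1 (4>2)).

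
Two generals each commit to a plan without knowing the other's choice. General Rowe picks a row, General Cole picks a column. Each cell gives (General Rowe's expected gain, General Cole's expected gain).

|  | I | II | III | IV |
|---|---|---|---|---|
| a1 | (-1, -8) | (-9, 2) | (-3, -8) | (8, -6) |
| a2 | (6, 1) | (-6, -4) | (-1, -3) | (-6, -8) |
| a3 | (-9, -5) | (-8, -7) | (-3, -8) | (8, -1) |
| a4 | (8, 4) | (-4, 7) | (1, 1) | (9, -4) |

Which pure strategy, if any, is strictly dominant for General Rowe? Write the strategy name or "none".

a4 vs a1: I: 8>-1, II: -4>-9, III: 1>-3, IV: 9>8.
a4 vs a2: I: 8>6, II: -4>-6, III: 1>-1, IV: 9>-6.
a4 vs a3: I: 8>-9, II: -4>-8, III: 1>-3, IV: 9>8.
a4 strictly beats every other strategy against every opponent action, so it is strictly dominant.

a4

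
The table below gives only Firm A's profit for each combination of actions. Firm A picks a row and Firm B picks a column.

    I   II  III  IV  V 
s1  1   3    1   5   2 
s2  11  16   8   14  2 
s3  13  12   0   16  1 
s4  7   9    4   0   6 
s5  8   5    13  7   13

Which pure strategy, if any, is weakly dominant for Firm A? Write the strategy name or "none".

s1 fails to dominate s2 at I (1<11).
s2 fails to dominate s3 at I (11<13).
s3 fails to dominate s1 at III (0<1).
s4 fails to dominate s1 at IV (0<5).
s5 fails to dominate s2 at I (8<11).
No single strategy dominates all the others.

none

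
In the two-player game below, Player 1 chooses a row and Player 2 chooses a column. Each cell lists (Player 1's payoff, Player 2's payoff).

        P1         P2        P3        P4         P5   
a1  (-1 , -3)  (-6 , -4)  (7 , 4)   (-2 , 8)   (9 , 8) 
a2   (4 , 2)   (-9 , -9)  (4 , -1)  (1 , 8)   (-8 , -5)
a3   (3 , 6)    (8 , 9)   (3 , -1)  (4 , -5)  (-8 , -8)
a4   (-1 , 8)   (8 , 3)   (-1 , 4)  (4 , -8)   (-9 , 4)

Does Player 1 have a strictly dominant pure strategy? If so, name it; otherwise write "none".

none

a1 fails to dominate a2 at P1 (-1<4).
a2 fails to dominate a1 at P2 (-9<-6).
a3 fails to dominate a1 at P3 (3<7).
a4 fails to dominate a1 at P1 (-1=-1).
No single strategy dominates all the others.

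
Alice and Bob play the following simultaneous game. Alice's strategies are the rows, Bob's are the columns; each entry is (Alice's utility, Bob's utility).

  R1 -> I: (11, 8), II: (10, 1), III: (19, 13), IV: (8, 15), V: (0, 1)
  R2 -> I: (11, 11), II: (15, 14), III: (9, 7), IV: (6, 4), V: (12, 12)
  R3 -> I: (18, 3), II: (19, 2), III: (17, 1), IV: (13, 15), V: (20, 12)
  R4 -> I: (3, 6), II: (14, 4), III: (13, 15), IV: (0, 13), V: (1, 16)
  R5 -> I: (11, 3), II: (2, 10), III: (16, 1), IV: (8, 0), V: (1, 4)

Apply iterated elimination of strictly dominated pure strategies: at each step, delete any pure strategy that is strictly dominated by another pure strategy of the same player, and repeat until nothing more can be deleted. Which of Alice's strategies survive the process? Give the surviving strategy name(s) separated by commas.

R3

Alice's strategy R2 is strictly dominated by R3 (I: 18>11, II: 19>15, III: 17>9, IV: 13>6, V: 20>12) and is removed.
For Alice, R3 strictly dominates R4 on the remaining columns (I: 18>3, II: 19>14, III: 17>13, IV: 13>0, V: 20>1); eliminate R4.
For Alice, R3 strictly dominates R5 on the remaining columns (I: 18>11, II: 19>2, III: 17>16, IV: 13>8, V: 20>1); eliminate R5.
Bob's strategy I is strictly dominated by IV (R1: 15>8, R3: 15>3) and is removed.
For Bob, IV strictly dominates II on the remaining rows (R1: 15>1, R3: 15>2); eliminate II.
For Bob, IV strictly dominates III on the remaining rows (R1: 15>13, R3: 15>1); eliminate III.
Alice's strategy R1 is strictly dominated by R3 (IV: 13>8, V: 20>0) and is removed.
For Bob, IV strictly dominates V on the remaining rows (R3: 15>12); eliminate V.
Among the remaining strategies, none is strictly dominated by another pure strategy of the same player, so the elimination stops.
Surviving strategies — Alice: {R3}; Bob: {IV}.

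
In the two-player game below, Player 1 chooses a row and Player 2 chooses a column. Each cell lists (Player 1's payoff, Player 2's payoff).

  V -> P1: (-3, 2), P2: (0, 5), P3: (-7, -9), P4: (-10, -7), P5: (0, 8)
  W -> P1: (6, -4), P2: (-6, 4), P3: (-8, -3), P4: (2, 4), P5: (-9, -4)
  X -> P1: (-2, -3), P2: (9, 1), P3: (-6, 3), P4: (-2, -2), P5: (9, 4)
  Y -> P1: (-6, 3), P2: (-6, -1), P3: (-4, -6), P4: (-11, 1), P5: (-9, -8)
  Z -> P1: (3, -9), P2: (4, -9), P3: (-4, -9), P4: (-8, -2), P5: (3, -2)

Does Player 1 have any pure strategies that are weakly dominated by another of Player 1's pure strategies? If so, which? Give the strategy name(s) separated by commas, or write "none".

V: dominated, since X does at least as well everywhere (P1: -2>-3, P2: 9>0, P3: -6>-7, P4: -2>-10, P5: 9>0).
Nothing dominates W: V at P1 (6>-3); X at P1 (6>-2); Y at P1 (6>-6); Z at P1 (6>3).
Nothing dominates X: V at P1 (-2>-3); W at P2 (9>-6); Y at P1 (-2>-6); Z at P2 (9>4).
Y: dominated, since Z does at least as well everywhere (P1: 3>-6, P2: 4>-6, P3: -4=-4, P4: -8>-11, P5: 3>-9).
Nothing dominates Z: V at P1 (3>-3); W at P2 (4>-6); X at P1 (3>-2); Y at P1 (3>-6).

V, Y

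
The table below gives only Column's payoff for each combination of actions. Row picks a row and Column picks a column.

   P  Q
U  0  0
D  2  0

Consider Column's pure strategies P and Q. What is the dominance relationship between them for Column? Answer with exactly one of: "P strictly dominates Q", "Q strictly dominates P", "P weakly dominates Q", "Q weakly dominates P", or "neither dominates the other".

P weakly dominates Q

Compare P to Q across every action of Row: U: 0=0, D: 2>0.
P is at least as good everywhere and strictly better somewhere (tied only at U), so P weakly but not strictly dominates Q.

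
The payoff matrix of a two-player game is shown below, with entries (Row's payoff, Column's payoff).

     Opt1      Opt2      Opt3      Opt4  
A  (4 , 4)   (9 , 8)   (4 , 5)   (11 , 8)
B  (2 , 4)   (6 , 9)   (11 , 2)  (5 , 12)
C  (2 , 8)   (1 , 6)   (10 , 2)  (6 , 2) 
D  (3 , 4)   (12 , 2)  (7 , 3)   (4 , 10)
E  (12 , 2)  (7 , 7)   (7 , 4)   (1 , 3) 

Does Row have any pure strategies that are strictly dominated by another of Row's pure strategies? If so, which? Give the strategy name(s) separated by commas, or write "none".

Nothing dominates A: B at Opt1 (4>2); C at Opt1 (4>2); D at Opt1 (4>3); E at Opt2 (9>7).
B is not dominated — it holds its own against A at Opt3 (11>4); C at Opt1 (2=2); D at Opt3 (11>7); E at Opt3 (11>7).
C is not dominated — it holds its own against A at Opt3 (10>4); B at Opt1 (2=2); D at Opt3 (10>7); E at Opt3 (10>7).
D: no other strategy beats it everywhere (A at Opt2 (12>9); B at Opt1 (3>2); C at Opt1 (3>2); E at Opt2 (12>7)).
Nothing dominates E: A at Opt1 (12>4); B at Opt1 (12>2); C at Opt1 (12>2); D at Opt1 (12>3).

none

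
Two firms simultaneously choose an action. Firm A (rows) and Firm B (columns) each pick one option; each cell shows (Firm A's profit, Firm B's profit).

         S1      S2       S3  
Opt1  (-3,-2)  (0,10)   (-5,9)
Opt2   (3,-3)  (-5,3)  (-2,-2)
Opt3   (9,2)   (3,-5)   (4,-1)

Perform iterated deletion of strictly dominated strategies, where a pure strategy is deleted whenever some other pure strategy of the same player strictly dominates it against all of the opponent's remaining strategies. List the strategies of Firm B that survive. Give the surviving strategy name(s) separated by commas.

S1

Row Opt1 is eliminated: Opt3 beats it against every remaining column (S1: 9>-3, S2: 3>0, S3: 4>-5).
For Firm A, Opt3 strictly dominates Opt2 on the remaining columns (S1: 9>3, S2: 3>-5, S3: 4>-2); eliminate Opt2.
For Firm B, S1 strictly dominates S2 on the remaining rows (Opt3: 2>-5); eliminate S2.
Column S3 is eliminated: S1 beats it against every remaining row (Opt3: 2>-1).
Among the remaining strategies, none is strictly dominated by another pure strategy of the same player, so the elimination stops.
Surviving strategies — Firm A: {Opt3}; Firm B: {S1}.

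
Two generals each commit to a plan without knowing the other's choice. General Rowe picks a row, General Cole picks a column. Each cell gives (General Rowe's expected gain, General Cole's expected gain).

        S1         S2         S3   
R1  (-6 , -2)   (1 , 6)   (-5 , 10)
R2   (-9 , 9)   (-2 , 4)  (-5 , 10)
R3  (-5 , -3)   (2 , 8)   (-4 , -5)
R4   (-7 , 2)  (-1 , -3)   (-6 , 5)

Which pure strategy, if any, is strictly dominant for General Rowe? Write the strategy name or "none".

R3 vs R1: S1: -5>-6, S2: 2>1, S3: -4>-5.
R3 vs R2: S1: -5>-9, S2: 2>-2, S3: -4>-5.
R3 vs R4: S1: -5>-7, S2: 2>-1, S3: -4>-6.
R3 strictly beats every other strategy against every opponent action, so it is strictly dominant.

R3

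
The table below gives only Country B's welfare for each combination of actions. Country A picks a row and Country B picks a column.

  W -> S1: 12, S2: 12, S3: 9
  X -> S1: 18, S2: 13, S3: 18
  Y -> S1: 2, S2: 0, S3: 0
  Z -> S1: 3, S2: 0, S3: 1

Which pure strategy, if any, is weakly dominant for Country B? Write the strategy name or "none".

S1

S1 vs S2: W: 12=12, X: 18>13, Y: 2>0, Z: 3>0.
S1 vs S3: W: 12>9, X: 18=18, Y: 2>0, Z: 3>1.
S1 is at least as good as every other strategy against every opponent action, so it is weakly dominant.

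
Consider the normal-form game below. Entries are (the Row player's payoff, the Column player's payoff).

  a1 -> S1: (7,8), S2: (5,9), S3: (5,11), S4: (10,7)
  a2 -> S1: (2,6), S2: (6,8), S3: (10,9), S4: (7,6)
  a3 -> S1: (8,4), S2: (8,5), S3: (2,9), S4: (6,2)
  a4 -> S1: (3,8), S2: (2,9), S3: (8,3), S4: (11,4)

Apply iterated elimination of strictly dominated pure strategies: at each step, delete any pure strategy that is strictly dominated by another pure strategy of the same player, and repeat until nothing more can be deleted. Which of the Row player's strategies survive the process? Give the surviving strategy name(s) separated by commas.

For the Column player, S2 strictly dominates S1 on the remaining rows (a1: 9>8, a2: 8>6, a3: 5>4, a4: 9>8); eliminate S1.
Column S4 is eliminated: S2 beats it against every remaining row (a1: 9>7, a2: 8>6, a3: 5>2, a4: 9>4).
Row a1 is eliminated: a2 beats it against every remaining column (S2: 6>5, S3: 10>5).
The Row player's strategy a4 is strictly dominated by a2 (S2: 6>2, S3: 10>8) and is removed.
For the Column player, S3 strictly dominates S2 on the remaining rows (a2: 9>8, a3: 9>5); eliminate S2.
For the Row player, a2 strictly dominates a3 on the remaining columns (S3: 10>2); eliminate a3.
Among the remaining strategies, none is strictly dominated by another pure strategy of the same player, so the elimination stops.
Surviving strategies — the Row player: {a2}; the Column player: {S3}.

a2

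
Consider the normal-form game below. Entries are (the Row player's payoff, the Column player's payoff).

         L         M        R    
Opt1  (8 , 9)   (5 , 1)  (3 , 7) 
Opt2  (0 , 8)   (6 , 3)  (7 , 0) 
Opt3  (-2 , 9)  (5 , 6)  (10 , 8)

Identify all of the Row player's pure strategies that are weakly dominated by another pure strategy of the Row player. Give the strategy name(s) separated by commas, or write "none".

none

Opt1 is not dominated — it holds its own against Opt2 at L (8>0); Opt3 at L (8>-2).
Nothing dominates Opt2: Opt1 at M (6>5); Opt3 at L (0>-2).
Opt3 is not dominated — it holds its own against Opt1 at R (10>3); Opt2 at R (10>7).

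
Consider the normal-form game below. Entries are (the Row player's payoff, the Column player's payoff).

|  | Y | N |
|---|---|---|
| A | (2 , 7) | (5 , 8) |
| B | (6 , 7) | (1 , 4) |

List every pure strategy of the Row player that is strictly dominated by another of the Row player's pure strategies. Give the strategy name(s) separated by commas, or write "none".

A: no other strategy beats it everywhere (B at N (5>1)).
B is not dominated — it holds its own against A at Y (6>2).

none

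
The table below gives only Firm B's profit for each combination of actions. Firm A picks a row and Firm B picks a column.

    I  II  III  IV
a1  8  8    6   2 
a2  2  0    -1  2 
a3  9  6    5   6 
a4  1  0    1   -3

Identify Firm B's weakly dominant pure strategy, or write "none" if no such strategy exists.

I vs II: a1: 8=8, a2: 2>0, a3: 9>6, a4: 1>0.
I vs III: a1: 8>6, a2: 2>-1, a3: 9>5, a4: 1=1.
I vs IV: a1: 8>2, a2: 2=2, a3: 9>6, a4: 1>-3.
I is at least as good as every other strategy against every opponent action, so it is weakly dominant.

I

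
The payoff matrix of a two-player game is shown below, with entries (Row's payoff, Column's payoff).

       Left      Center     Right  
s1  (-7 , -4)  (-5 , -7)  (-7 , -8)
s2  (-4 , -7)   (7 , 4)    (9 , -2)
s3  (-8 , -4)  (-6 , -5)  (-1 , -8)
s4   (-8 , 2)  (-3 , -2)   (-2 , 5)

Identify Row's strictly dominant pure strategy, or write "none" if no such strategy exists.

s2 vs s1: Left: -4>-7, Center: 7>-5, Right: 9>-7.
s2 vs s3: Left: -4>-8, Center: 7>-6, Right: 9>-1.
s2 vs s4: Left: -4>-8, Center: 7>-3, Right: 9>-2.
s2 strictly beats every other strategy against every opponent action, so it is strictly dominant.

s2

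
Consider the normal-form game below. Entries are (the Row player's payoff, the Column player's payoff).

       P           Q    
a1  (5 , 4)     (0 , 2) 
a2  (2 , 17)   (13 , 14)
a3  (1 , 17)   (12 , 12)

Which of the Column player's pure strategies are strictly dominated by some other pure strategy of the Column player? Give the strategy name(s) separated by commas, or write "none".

P is not dominated — it holds its own against Q at a1 (4>2).
P strictly dominates Q — a1: 4>2, a2: 17>14, a3: 17>12.

Q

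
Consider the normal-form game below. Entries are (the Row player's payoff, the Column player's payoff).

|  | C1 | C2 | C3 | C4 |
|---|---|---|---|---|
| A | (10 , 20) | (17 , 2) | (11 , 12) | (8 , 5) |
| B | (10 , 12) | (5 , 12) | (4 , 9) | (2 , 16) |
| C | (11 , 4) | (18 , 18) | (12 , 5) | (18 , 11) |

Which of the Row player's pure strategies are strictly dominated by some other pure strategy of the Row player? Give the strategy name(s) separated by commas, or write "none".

A is strictly dominated by C (C1: 11>10, C2: 18>17, C3: 12>11, C4: 18>8).
B: dominated, since C does at least as well everywhere (C1: 11>10, C2: 18>5, C3: 12>4, C4: 18>2).
Nothing dominates C: A at C1 (11>10); B at C1 (11>10).

A, B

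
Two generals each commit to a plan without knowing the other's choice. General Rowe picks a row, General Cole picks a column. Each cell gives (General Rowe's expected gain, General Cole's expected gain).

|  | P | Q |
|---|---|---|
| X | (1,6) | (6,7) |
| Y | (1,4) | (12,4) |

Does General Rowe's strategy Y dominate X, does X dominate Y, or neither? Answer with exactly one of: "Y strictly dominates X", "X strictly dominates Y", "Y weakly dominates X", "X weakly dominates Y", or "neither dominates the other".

Y weakly dominates X

Compare Y to X across each opponent action: P: 1=1, Q: 12>6.
Y is at least as good everywhere and strictly better somewhere (tied only at P), so Y weakly but not strictly dominates X.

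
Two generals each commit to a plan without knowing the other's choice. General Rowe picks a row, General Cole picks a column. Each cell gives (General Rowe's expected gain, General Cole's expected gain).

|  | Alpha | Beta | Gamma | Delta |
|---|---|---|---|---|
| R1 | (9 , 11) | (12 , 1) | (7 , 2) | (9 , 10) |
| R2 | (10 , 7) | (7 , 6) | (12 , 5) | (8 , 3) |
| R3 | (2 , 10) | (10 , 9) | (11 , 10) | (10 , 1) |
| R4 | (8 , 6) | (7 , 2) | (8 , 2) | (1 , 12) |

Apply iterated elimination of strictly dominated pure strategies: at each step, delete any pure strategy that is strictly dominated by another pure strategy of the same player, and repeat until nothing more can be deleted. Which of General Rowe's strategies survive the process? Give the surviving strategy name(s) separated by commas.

R2

For General Cole, Alpha strictly dominates Beta on the remaining rows (R1: 11>1, R2: 7>6, R3: 10>9, R4: 6>2); eliminate Beta.
Row R4 is eliminated: R2 beats it against every remaining column (Alpha: 10>8, Gamma: 12>8, Delta: 8>1).
For General Cole, Alpha strictly dominates Delta on the remaining rows (R1: 11>10, R2: 7>3, R3: 10>1); eliminate Delta.
For General Rowe, R2 strictly dominates R1 on the remaining columns (Alpha: 10>9, Gamma: 12>7); eliminate R1.
Row R3 is eliminated: R2 beats it against every remaining column (Alpha: 10>2, Gamma: 12>11).
General Cole's strategy Gamma is strictly dominated by Alpha (R2: 7>5) and is removed.
Among the remaining strategies, none is strictly dominated by another pure strategy of the same player, so the elimination stops.
Surviving strategies — General Rowe: {R2}; General Cole: {Alpha}.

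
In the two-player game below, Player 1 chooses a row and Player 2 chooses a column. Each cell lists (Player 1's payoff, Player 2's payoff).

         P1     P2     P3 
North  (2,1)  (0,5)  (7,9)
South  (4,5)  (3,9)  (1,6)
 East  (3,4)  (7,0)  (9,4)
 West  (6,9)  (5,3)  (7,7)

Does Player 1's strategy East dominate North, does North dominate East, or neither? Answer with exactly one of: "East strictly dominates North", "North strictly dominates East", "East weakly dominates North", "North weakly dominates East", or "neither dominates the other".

East strictly dominates North

Compare East to North across each choice by Player 2: P1: 3>2, P2: 7>0, P3: 9>7.
Every comparison favours East, so East strictly dominates North.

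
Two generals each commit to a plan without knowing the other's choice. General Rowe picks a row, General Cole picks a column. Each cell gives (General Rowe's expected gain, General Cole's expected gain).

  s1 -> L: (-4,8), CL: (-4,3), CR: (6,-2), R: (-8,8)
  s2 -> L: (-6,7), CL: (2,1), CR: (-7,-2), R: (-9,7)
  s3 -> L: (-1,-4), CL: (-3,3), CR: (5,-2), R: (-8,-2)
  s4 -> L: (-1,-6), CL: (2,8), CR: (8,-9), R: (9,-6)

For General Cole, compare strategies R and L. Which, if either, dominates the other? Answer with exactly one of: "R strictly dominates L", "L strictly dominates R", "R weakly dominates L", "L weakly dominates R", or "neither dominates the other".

R weakly dominates L

Compare R to L across each choice by General Rowe: s1: 8=8, s2: 7=7, s3: -2>-4, s4: -6=-6.
R is at least as good everywhere and strictly better somewhere (tied only at s1, s2, s4), so R weakly but not strictly dominates L.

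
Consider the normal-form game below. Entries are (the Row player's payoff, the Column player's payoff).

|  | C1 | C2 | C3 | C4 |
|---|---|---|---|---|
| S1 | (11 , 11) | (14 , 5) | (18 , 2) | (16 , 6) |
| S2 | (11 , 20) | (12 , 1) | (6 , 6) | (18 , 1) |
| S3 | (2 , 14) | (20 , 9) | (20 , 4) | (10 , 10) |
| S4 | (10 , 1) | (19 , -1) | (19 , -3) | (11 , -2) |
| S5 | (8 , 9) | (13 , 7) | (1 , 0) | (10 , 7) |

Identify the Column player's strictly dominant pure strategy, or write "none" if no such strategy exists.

C1

C1 vs C2: S1: 11>5, S2: 20>1, S3: 14>9, S4: 1>-1, S5: 9>7.
C1 vs C3: S1: 11>2, S2: 20>6, S3: 14>4, S4: 1>-3, S5: 9>0.
C1 vs C4: S1: 11>6, S2: 20>1, S3: 14>10, S4: 1>-2, S5: 9>7.
C1 strictly beats every other strategy against every opponent action, so it is strictly dominant.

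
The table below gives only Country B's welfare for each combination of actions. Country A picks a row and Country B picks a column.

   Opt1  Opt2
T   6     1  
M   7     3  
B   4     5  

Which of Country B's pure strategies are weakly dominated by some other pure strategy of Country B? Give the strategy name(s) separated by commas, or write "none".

none

Opt1 is not dominated — it holds its own against Opt2 at T (6>1).
Opt2: no other strategy beats it everywhere (Opt1 at B (5>4)).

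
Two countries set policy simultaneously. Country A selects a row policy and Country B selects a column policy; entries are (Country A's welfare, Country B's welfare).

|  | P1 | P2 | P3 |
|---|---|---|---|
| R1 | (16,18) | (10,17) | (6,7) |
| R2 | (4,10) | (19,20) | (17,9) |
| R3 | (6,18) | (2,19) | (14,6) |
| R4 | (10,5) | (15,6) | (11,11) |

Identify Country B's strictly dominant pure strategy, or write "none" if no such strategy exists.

none

P1 fails to dominate P2 at R2 (10<20).
P2 fails to dominate P1 at R1 (17<18).
P3 fails to dominate P1 at R1 (7<18).
No single strategy dominates all the others.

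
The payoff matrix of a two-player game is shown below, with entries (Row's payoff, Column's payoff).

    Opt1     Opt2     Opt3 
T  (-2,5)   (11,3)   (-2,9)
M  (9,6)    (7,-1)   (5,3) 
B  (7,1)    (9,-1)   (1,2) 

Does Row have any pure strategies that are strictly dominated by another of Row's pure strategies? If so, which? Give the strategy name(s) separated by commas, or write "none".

none

Nothing dominates T: M at Opt2 (11>7); B at Opt2 (11>9).
Nothing dominates M: T at Opt1 (9>-2); B at Opt1 (9>7).
B: no other strategy beats it everywhere (T at Opt1 (7>-2); M at Opt2 (9>7)).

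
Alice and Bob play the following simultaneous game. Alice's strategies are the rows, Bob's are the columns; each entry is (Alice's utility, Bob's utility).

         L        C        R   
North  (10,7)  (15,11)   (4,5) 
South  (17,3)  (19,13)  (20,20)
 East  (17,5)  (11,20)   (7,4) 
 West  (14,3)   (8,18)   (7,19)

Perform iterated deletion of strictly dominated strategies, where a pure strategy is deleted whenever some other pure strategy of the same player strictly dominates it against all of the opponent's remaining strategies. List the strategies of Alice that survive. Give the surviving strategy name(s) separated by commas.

For Alice, South strictly dominates North on the remaining columns (L: 17>10, C: 19>15, R: 20>4); eliminate North.
For Alice, South strictly dominates West on the remaining columns (L: 17>14, C: 19>8, R: 20>7); eliminate West.
For Bob, C strictly dominates L on the remaining rows (South: 13>3, East: 20>5); eliminate L.
For Alice, South strictly dominates East on the remaining columns (C: 19>11, R: 20>7); eliminate East.
Column C is eliminated: R beats it against every remaining row (South: 20>13).
Among the remaining strategies, none is strictly dominated by another pure strategy of the same player, so the elimination stops.
Surviving strategies — Alice: {South}; Bob: {R}.

South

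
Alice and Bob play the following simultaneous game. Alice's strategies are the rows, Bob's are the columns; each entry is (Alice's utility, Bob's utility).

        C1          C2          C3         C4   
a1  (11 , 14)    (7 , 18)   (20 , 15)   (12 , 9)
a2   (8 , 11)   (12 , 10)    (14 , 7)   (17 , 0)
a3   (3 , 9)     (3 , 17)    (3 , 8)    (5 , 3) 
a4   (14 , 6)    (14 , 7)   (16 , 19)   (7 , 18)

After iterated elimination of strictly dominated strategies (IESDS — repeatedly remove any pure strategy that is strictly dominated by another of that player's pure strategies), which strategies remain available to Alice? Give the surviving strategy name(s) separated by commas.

For Alice, a1 strictly dominates a3 on the remaining columns (C1: 11>3, C2: 7>3, C3: 20>3, C4: 12>5); eliminate a3.
Column C4 is eliminated: C3 beats it against every remaining row (a1: 15>9, a2: 7>0, a4: 19>18).
Row a2 is eliminated: a4 beats it against every remaining column (C1: 14>8, C2: 14>12, C3: 16>14).
Bob's strategy C1 is strictly dominated by C2 (a1: 18>14, a4: 7>6) and is removed.
Among the remaining strategies, none is strictly dominated by another pure strategy of the same player, so the elimination stops.
Surviving strategies — Alice: {a1, a4}; Bob: {C2, C3}.

a1, a4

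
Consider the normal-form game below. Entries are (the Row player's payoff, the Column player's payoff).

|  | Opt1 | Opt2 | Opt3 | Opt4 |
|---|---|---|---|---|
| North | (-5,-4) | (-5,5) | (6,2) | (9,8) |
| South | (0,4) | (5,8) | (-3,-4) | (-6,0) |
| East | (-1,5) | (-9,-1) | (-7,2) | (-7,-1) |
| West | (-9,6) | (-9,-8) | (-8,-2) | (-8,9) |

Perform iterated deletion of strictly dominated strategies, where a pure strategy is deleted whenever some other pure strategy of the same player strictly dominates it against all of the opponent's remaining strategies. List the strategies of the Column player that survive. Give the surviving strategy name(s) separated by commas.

Opt2, Opt4

Row East is eliminated: South beats it against every remaining column (Opt1: 0>-1, Opt2: 5>-9, Opt3: -3>-7, Opt4: -6>-7).
For the Row player, North strictly dominates West on the remaining columns (Opt1: -5>-9, Opt2: -5>-9, Opt3: 6>-8, Opt4: 9>-8); eliminate West.
Column Opt1 is eliminated: Opt2 beats it against every remaining row (North: 5>-4, South: 8>4).
Column Opt3 is eliminated: Opt2 beats it against every remaining row (North: 5>2, South: 8>-4).
Among the remaining strategies, none is strictly dominated by another pure strategy of the same player, so the elimination stops.
Surviving strategies — the Row player: {North, South}; the Column player: {Opt2, Opt4}.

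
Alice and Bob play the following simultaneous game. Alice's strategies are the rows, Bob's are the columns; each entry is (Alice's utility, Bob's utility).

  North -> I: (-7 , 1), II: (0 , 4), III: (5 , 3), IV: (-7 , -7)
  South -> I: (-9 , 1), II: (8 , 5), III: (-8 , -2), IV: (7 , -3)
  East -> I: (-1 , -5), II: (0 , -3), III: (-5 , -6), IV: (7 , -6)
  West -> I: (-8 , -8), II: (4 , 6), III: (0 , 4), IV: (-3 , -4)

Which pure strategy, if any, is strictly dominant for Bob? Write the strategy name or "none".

II vs I: North: 4>1, South: 5>1, East: -3>-5, West: 6>-8.
II vs III: North: 4>3, South: 5>-2, East: -3>-6, West: 6>4.
II vs IV: North: 4>-7, South: 5>-3, East: -3>-6, West: 6>-4.
II strictly beats every other strategy against every opponent action, so it is strictly dominant.

II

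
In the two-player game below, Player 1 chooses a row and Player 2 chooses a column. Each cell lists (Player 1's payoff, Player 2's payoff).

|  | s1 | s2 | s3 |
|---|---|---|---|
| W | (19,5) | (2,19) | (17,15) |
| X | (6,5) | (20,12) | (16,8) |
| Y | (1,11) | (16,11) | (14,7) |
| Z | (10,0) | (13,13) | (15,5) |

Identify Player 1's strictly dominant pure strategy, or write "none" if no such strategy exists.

none

W fails to dominate X at s2 (2<20).
X fails to dominate W at s1 (6<19).
Y fails to dominate W at s1 (1<19).
Z fails to dominate W at s1 (10<19).
No single strategy dominates all the others.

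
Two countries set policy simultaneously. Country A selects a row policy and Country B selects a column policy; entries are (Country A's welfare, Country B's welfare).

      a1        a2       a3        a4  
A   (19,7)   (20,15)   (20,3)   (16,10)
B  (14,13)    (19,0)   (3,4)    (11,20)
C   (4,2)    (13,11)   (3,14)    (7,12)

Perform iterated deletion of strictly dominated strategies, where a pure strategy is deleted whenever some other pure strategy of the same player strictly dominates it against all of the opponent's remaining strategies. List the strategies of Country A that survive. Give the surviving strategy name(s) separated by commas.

A

Country A's strategy B is strictly dominated by A (a1: 19>14, a2: 20>19, a3: 20>3, a4: 16>11) and is removed.
For Country A, A strictly dominates C on the remaining columns (a1: 19>4, a2: 20>13, a3: 20>3, a4: 16>7); eliminate C.
Country B's strategy a1 is strictly dominated by a2 (A: 15>7) and is removed.
Country B's strategy a3 is strictly dominated by a2 (A: 15>3) and is removed.
For Country B, a2 strictly dominates a4 on the remaining rows (A: 15>10); eliminate a4.
Among the remaining strategies, none is strictly dominated by another pure strategy of the same player, so the elimination stops.
Surviving strategies — Country A: {A}; Country B: {a2}.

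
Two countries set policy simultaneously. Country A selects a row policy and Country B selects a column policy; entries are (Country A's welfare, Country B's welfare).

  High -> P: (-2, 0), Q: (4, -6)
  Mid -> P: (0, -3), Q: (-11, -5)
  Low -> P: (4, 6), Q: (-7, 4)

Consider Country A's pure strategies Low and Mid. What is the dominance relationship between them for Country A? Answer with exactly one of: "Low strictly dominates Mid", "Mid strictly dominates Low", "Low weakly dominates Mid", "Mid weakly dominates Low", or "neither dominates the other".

Compare Low to Mid across each choice by Country B: P: 4>0, Q: -7>-11.
Every comparison favours Low, so Low strictly dominates Mid.

Low strictly dominates Mid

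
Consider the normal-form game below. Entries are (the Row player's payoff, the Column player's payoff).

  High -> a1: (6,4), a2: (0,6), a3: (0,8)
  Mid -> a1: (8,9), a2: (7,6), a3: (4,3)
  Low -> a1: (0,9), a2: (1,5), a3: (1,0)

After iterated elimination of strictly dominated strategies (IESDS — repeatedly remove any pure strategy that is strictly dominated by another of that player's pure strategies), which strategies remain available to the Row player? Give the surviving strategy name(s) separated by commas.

The Row player's strategy High is strictly dominated by Mid (a1: 8>6, a2: 7>0, a3: 4>0) and is removed.
The Row player's strategy Low is strictly dominated by Mid (a1: 8>0, a2: 7>1, a3: 4>1) and is removed.
For the Column player, a1 strictly dominates a2 on the remaining rows (Mid: 9>6); eliminate a2.
For the Column player, a1 strictly dominates a3 on the remaining rows (Mid: 9>3); eliminate a3.
Among the remaining strategies, none is strictly dominated by another pure strategy of the same player, so the elimination stops.
Surviving strategies — the Row player: {Mid}; the Column player: {a1}.

Mid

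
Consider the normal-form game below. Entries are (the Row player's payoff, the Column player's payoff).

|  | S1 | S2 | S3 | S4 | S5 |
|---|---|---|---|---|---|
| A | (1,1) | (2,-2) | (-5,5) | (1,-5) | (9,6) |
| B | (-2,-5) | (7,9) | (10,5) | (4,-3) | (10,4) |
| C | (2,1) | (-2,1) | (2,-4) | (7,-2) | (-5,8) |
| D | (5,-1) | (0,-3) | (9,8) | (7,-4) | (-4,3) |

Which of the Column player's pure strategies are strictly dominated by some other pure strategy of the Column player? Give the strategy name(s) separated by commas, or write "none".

S5 strictly dominates S1 — A: 6>1, B: 4>-5, C: 8>1, D: 3>-1.
Nothing dominates S2: S1 at B (9>-5); S3 at B (9>5); S4 at A (-2>-5); S5 at B (9>4).
S3 is not dominated — it holds its own against S1 at A (5>1); S2 at A (5>-2); S4 at A (5>-5); S5 at B (5>4).
S4 is strictly dominated by S2 (A: -2>-5, B: 9>-3, C: 1>-2, D: -3>-4).
S5: no other strategy beats it everywhere (S1 at A (6>1); S2 at A (6>-2); S3 at A (6>5); S4 at A (6>-5)).

S1, S4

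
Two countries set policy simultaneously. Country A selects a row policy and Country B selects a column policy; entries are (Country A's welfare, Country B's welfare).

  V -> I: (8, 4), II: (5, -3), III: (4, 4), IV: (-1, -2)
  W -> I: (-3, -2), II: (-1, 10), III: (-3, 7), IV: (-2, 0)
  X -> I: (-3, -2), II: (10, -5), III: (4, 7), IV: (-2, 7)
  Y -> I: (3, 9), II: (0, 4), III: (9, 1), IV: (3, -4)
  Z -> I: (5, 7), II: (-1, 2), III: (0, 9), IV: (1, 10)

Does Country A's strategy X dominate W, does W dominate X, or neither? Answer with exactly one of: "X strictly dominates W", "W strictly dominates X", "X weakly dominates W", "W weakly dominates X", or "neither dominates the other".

Compare X to W across each choice by Country B: I: -3=-3, II: 10>-1, III: 4>-3, IV: -2=-2.
X is at least as good everywhere and strictly better somewhere (tied only at I, IV), so X weakly but not strictly dominates W.

X weakly dominates W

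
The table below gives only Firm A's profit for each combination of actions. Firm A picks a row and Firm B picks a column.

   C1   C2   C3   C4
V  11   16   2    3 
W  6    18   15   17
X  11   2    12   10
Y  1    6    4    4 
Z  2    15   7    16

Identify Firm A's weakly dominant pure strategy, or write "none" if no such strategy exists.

none

V fails to dominate W at C2 (16<18).
W fails to dominate V at C1 (6<11).
X fails to dominate V at C2 (2<16).
Y fails to dominate V at C1 (1<11).
Z fails to dominate V at C1 (2<11).
No single strategy dominates all the others.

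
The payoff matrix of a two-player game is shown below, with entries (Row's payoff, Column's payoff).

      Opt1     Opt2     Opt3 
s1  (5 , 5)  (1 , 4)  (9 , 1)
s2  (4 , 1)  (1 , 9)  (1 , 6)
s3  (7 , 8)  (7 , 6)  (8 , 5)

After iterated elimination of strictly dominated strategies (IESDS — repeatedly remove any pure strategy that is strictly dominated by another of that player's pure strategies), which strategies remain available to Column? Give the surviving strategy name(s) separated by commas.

Opt1

Row's strategy s2 is strictly dominated by s3 (Opt1: 7>4, Opt2: 7>1, Opt3: 8>1) and is removed.
Column Opt2 is eliminated: Opt1 beats it against every remaining row (s1: 5>4, s3: 8>6).
For Column, Opt1 strictly dominates Opt3 on the remaining rows (s1: 5>1, s3: 8>5); eliminate Opt3.
Row's strategy s1 is strictly dominated by s3 (Opt1: 7>5) and is removed.
Among the remaining strategies, none is strictly dominated by another pure strategy of the same player, so the elimination stops.
Surviving strategies — Row: {s3}; Column: {Opt1}.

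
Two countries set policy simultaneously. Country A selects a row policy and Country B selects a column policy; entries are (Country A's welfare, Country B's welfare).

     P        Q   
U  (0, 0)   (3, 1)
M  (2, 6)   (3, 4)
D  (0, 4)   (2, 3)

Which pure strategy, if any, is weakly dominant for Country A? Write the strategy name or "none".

M vs U: P: 2>0, Q: 3=3.
M vs D: P: 2>0, Q: 3>2.
M is at least as good as every other strategy against every opponent action, so it is weakly dominant.

M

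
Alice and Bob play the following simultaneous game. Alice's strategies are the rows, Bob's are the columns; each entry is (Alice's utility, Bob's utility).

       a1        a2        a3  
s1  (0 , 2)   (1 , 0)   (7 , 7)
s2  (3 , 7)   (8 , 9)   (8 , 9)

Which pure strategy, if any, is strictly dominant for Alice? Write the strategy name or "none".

s2 vs s1: a1: 3>0, a2: 8>1, a3: 8>7.
s2 strictly beats every other strategy against every opponent action, so it is strictly dominant.

s2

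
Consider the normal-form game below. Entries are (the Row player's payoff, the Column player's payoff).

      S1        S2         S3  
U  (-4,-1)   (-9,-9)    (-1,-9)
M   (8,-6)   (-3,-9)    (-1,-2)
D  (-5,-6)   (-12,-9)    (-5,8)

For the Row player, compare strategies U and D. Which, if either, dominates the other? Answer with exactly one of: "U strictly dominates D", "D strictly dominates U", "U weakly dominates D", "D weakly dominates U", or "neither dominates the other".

Compare U to D across each opponent action: S1: -4>-5, S2: -9>-12, S3: -1>-5.
U gives a strictly higher payoff against each opponent action, so U strictly dominates D.

U strictly dominates D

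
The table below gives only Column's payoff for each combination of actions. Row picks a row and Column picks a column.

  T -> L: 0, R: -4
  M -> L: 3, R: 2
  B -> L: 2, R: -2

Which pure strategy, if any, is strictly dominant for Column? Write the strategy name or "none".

L vs R: T: 0>-4, M: 3>2, B: 2>-2.
L strictly beats every other strategy against every opponent action, so it is strictly dominant.

L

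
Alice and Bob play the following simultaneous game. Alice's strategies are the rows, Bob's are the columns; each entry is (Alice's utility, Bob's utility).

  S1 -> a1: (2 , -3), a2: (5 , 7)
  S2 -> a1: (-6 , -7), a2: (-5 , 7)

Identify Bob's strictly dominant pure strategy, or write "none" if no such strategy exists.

a2 vs a1: S1: 7>-3, S2: 7>-7.
a2 strictly beats every other strategy against every opponent action, so it is strictly dominant.

a2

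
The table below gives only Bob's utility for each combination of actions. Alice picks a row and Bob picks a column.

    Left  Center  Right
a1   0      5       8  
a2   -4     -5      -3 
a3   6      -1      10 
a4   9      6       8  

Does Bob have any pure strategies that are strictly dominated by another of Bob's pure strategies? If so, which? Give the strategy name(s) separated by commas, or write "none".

Nothing dominates Left: Center at a2 (-4>-5); Right at a4 (9>8).
Center is strictly dominated by Right (a1: 8>5, a2: -3>-5, a3: 10>-1, a4: 8>6).
Right is not dominated — it holds its own against Left at a1 (8>0); Center at a1 (8>5).

Center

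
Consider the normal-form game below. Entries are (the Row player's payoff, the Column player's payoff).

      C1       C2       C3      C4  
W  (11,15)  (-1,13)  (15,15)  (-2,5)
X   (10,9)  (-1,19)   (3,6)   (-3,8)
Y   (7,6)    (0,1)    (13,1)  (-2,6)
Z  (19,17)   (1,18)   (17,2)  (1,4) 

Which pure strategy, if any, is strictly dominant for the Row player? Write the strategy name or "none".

Z vs W: C1: 19>11, C2: 1>-1, C3: 17>15, C4: 1>-2.
Z vs X: C1: 19>10, C2: 1>-1, C3: 17>3, C4: 1>-3.
Z vs Y: C1: 19>7, C2: 1>0, C3: 17>13, C4: 1>-2.
Z strictly beats every other strategy against every opponent action, so it is strictly dominant.

Z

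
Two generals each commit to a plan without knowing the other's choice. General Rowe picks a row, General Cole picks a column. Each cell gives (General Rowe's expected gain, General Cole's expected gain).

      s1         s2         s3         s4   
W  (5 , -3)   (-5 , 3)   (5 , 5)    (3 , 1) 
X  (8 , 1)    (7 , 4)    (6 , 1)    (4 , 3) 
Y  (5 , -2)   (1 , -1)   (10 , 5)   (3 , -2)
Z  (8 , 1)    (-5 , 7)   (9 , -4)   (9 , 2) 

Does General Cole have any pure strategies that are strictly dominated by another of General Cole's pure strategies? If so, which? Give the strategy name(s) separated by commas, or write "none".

s1, s4

s1: dominated, since s2 does at least as well everywhere (W: 3>-3, X: 4>1, Y: -1>-2, Z: 7>1).
s2 is not dominated — it holds its own against s1 at W (3>-3); s3 at X (4>1); s4 at W (3>1).
s3 is not dominated — it holds its own against s1 at W (5>-3); s2 at W (5>3); s4 at W (5>1).
s4 is strictly dominated by s2 (W: 3>1, X: 4>3, Y: -1>-2, Z: 7>2).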